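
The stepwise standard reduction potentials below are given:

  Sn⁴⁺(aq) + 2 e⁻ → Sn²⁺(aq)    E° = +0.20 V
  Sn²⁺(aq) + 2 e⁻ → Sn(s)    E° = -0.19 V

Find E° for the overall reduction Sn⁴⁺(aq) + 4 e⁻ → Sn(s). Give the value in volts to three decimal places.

+0.005 V

Standard free energies of sequential steps add: ΔG°₃ = ΔG°₁ + ΔG°₂, so n₃E°₃ = n₁E°₁ + n₂E°₂.
E°₃ = (2×+0.20 + 2×-0.19) / 4 = (+0.020) / 4 = +0.005 V.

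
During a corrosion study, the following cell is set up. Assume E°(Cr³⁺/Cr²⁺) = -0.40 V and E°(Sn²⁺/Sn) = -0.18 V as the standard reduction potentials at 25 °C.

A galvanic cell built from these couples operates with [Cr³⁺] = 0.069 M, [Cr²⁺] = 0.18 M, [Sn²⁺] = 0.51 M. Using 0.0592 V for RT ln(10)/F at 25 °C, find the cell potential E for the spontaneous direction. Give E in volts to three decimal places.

+0.236 V

Sn²⁺/Sn is the cathode (higher E°), Cr³⁺/Cr²⁺ the anode: E°cell = -0.18 − (-0.40) = +0.22 V, n = 2.
Overall: Sn²⁺(aq) + 2 Cr²⁺(aq) → Sn(s) + 2 Cr³⁺(aq)
Q = [Cr³⁺]^2 / ([Sn²⁺]·[Cr²⁺]^2); log Q = -0.540.
E = E° − (0.0592/n) log Q = +0.22 − (0.0592/2)(-0.540) = +0.236 V.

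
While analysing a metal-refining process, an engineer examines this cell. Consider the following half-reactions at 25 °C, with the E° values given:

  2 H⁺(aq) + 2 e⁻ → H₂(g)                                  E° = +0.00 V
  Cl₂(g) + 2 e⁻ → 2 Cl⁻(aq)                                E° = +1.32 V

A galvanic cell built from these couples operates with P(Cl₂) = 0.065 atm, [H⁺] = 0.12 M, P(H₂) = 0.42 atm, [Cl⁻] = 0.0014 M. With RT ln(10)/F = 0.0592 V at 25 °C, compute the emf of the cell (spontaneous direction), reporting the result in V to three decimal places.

+1.497 V

Cl₂/Cl⁻ is the cathode (higher E°), H⁺/H₂ the anode: E°cell = +1.32 − (+0.00) = +1.32 V, n = 2.
Overall: Cl₂(g) + H₂(g) → 2 Cl⁻(aq) + 2 H⁺(aq)
Q = [Cl⁻]^2·[H⁺]^2 / (P(Cl₂)·P(H₂)); log Q = -5.986.
E = E° − (0.0592/n) log Q = +1.32 − (0.0592/2)(-5.986) = +1.497 V.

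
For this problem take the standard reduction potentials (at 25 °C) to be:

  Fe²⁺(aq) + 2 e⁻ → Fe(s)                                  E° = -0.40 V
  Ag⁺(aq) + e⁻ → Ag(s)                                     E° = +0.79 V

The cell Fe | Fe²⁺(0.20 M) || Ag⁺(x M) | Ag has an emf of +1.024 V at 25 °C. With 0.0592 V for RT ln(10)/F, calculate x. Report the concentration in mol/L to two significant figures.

0.00070 M

Ag⁺/Ag is the cathode, Fe²⁺/Fe the anode: E°cell = +1.19 V, n = 2.
Overall reaction: 2 Ag⁺(aq) + Fe(s) → 2 Ag(s) + Fe²⁺(aq); Q = [Fe²⁺]^1/[Ag⁺]^2.
From E = E° − (0.0592/n) log Q: log Q = (E° − E)·n/0.0592 = (+1.19 − (+1.024))·2/0.0592 = 5.6081.
So 2·log[Ag⁺] = 1·log(0.2) − log Q = -0.6990 − (5.6081) = -6.3071; log[Ag⁺] = -6.3071 / 2 = -3.1536; [Ag⁺] = 10^(-3.1536) ≈ 0.00070 M.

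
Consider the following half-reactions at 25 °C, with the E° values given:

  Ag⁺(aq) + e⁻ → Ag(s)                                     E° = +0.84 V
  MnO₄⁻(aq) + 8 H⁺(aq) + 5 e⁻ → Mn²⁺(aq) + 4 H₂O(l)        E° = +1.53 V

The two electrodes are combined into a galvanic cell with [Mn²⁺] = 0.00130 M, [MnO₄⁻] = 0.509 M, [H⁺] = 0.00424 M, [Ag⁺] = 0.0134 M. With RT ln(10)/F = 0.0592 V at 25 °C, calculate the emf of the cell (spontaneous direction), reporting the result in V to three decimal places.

+0.607 V

MnO₄⁻/Mn²⁺ is the cathode (higher E°), Ag⁺/Ag the anode: E°cell = +1.53 − (+0.84) = +0.69 V, n = 5.
Overall: MnO₄⁻(aq) + 8 H⁺(aq) + 5 Ag(s) → Mn²⁺(aq) + 4 H₂O(l) + 5 Ag⁺(aq)
Q = [Mn²⁺]·[Ag⁺]^5 / ([MnO₄⁻]·[H⁺]^8); log Q = 7.024.
E = E° − (0.0592/n) log Q = +0.69 − (0.0592/5)(7.024) = +0.607 V.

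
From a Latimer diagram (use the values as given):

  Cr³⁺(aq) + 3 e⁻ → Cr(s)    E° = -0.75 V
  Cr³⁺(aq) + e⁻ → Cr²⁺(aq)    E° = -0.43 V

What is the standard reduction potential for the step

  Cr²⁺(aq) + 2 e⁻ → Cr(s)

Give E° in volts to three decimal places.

-0.910 V

Sequential free energies add, so n₃E°₃ = n₁E°₁ + n₂E°₂.
With n₃ = 3, and the known step contributing 1×(-0.43) V, the unknown satisfies 2·E° = 3×(-0.75) − 1×(-0.43) = -1.820.
E° = -1.820 / 2 = -0.910 V.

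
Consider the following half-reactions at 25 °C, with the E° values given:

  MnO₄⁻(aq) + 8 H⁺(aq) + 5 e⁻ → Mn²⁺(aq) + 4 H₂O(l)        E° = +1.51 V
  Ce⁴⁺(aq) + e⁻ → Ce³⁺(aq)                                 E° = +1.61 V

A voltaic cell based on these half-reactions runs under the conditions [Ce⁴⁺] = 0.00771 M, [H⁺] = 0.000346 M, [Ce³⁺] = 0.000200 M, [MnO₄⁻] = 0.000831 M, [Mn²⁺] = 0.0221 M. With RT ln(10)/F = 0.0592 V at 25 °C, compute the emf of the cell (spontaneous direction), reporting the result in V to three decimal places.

Ce⁴⁺/Ce³⁺ is the cathode (higher E°), MnO₄⁻/Mn²⁺ the anode: E°cell = +1.61 − (+1.51) = +0.10 V, n = 5.
Overall: 5 Ce⁴⁺(aq) + Mn²⁺(aq) + 4 H₂O(l) → 5 Ce³⁺(aq) + MnO₄⁻(aq) + 8 H⁺(aq)
Q = [Ce³⁺]^5·[MnO₄⁻]·[H⁺]^8 / ([Ce⁴⁺]^5·[Mn²⁺]); log Q = -37.042.
E = E° − (0.0592/n) log Q = +0.10 − (0.0592/5)(-37.042) = +0.539 V.

+0.539 V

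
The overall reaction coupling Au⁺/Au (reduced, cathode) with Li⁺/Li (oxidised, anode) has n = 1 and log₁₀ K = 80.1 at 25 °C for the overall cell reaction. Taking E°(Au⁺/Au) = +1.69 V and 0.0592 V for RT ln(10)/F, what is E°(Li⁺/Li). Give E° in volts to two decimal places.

-3.05 V

E°cell = (0.0592/n)·log K = (0.0592/1)(80.1) = +4.742 V.
Since Au⁺/Au is the cathode and Li⁺/Li the anode, E°cell = E°(Au⁺/Au) − E°(Li⁺/Li).
So E°(Li⁺/Li) = E°(Au⁺/Au) − E°cell = (+1.69) − (+4.742) = -3.05 V.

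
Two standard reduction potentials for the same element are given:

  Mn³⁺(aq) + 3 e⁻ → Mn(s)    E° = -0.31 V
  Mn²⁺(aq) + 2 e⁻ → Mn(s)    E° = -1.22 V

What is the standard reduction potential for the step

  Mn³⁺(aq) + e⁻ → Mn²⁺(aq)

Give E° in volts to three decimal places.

+1.510 V

Sequential free energies add, so n₃E°₃ = n₁E°₁ + n₂E°₂.
With n₃ = 3, and the known step contributing 2×(-1.22) V, the unknown satisfies 1·E° = 3×(-0.31) − 2×(-1.22) = +1.510.
E° = +1.510 / 1 = +1.510 V.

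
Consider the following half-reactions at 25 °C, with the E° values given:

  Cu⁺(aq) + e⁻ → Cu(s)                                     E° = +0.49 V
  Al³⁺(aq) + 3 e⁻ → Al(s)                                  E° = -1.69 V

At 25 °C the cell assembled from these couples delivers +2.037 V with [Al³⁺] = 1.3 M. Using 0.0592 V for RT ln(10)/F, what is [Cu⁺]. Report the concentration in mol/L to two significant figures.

Cu⁺/Cu is the cathode, Al³⁺/Al the anode: E°cell = +2.18 V, n = 3.
Overall reaction: 3 Cu⁺(aq) + Al(s) → 3 Cu(s) + Al³⁺(aq); Q = [Al³⁺]^1/[Cu⁺]^3.
From E = E° − (0.0592/n) log Q: log Q = (E° − E)·n/0.0592 = (+2.18 − (+2.037))·3/0.0592 = 7.2466.
So 3·log[Cu⁺] = 1·log(1.3) − log Q = 0.1139 − (7.2466) = -7.1327; log[Cu⁺] = -7.1327 / 3 = -2.3776; [Cu⁺] = 10^(-2.3776) ≈ 0.0042 M.

0.0042 M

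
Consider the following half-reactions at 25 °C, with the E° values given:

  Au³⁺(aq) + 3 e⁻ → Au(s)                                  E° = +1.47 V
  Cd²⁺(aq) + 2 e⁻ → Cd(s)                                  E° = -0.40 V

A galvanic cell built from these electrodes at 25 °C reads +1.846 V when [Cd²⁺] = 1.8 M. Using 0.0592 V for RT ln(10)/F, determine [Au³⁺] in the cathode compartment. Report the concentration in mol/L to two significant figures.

0.15 M

Au³⁺/Au is the cathode, Cd²⁺/Cd the anode: E°cell = +1.87 V, n = 6.
Overall reaction: 2 Au³⁺(aq) + 3 Cd(s) → 2 Au(s) + 3 Cd²⁺(aq); Q = [Cd²⁺]^3/[Au³⁺]^2.
From E = E° − (0.0592/n) log Q: log Q = (E° − E)·n/0.0592 = (+1.87 − (+1.846))·6/0.0592 = 2.4324.
So 2·log[Au³⁺] = 3·log(1.8) − log Q = 0.7658 − (2.4324) = -1.6666; log[Au³⁺] = -1.6666 / 2 = -0.8333; [Au³⁺] = 10^(-0.8333) ≈ 0.15 M.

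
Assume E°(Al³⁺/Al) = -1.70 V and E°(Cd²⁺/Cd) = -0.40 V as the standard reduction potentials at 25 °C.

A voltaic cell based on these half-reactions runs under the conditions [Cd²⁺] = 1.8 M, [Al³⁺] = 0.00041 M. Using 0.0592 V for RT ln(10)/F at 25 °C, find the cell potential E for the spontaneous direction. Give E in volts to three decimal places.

+1.374 V

Cd²⁺/Cd is the cathode (higher E°), Al³⁺/Al the anode: E°cell = -0.40 − (-1.70) = +1.30 V, n = 6.
Overall: 3 Cd²⁺(aq) + 2 Al(s) → 3 Cd(s) + 2 Al³⁺(aq)
Q = [Al³⁺]^2 / ([Cd²⁺]^3); log Q = -7.540.
E = E° − (0.0592/n) log Q = +1.30 − (0.0592/6)(-7.540) = +1.374 V.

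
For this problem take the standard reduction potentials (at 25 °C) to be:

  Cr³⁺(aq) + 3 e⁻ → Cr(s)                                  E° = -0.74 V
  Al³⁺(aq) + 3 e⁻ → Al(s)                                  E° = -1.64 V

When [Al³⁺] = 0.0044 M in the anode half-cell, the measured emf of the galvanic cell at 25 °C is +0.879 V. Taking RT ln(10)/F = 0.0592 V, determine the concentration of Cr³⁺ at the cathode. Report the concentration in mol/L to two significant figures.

Cr³⁺/Cr is the cathode, Al³⁺/Al the anode: E°cell = +0.90 V, n = 3.
Overall reaction: Cr³⁺(aq) + Al(s) → Cr(s) + Al³⁺(aq); Q = [Al³⁺]^1/[Cr³⁺]^1.
From E = E° − (0.0592/n) log Q: log Q = (E° − E)·n/0.0592 = (+0.90 − (+0.879))·3/0.0592 = 1.0642.
So 1·log[Cr³⁺] = 1·log(0.0044) − log Q = -2.3565 − (1.0642) = -3.4207; [Cr³⁺] = 10^(-3.4207) ≈ 0.00038 M.

0.00038 M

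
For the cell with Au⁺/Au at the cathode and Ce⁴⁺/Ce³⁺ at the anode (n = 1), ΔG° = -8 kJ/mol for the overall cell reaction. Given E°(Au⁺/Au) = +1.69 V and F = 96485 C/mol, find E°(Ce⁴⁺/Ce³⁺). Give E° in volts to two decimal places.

+1.61 V

E°cell = −ΔG°/(nF) = −(-8×10³)/((1)(96485)) = +0.083 V.
Since Au⁺/Au is the cathode and Ce⁴⁺/Ce³⁺ the anode, E°cell = E°(Au⁺/Au) − E°(Ce⁴⁺/Ce³⁺).
So E°(Ce⁴⁺/Ce³⁺) = E°(Au⁺/Au) − E°cell = (+1.69) − (+0.083) = +1.61 V.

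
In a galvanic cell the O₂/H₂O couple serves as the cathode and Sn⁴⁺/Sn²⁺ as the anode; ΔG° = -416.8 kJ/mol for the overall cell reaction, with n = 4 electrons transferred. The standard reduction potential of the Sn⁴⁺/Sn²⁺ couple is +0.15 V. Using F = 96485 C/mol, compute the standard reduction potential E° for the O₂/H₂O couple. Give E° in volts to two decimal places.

+1.23 V

E°cell = −ΔG°/(nF) = −(-416.8×10³)/((4)(96485)) = +1.080 V.
Since O₂/H₂O is the cathode and Sn⁴⁺/Sn²⁺ the anode, E°cell = E°(O₂/H₂O) − E°(Sn⁴⁺/Sn²⁺).
So E°(O₂/H₂O) = E°cell + E°(Sn⁴⁺/Sn²⁺) = +1.080 + (+0.15) = +1.23 V.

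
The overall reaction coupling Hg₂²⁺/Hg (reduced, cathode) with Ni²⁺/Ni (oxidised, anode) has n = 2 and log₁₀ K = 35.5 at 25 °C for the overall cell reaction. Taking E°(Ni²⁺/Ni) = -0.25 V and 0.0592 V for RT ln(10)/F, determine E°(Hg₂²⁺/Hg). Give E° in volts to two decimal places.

+0.80 V

E°cell = (0.0592/n)·log K = (0.0592/2)(35.5) = +1.051 V.
Since Hg₂²⁺/Hg is the cathode and Ni²⁺/Ni the anode, E°cell = E°(Hg₂²⁺/Hg) − E°(Ni²⁺/Ni).
So E°(Hg₂²⁺/Hg) = E°cell + E°(Ni²⁺/Ni) = +1.051 + (-0.25) = +0.80 V.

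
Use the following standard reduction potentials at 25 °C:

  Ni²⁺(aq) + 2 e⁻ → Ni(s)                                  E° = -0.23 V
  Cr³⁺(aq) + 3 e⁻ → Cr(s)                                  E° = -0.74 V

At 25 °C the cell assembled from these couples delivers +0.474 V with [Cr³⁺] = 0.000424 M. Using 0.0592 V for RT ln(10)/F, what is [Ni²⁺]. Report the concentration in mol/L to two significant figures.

Ni²⁺/Ni is the cathode, Cr³⁺/Cr the anode: E°cell = +0.51 V, n = 6.
Overall reaction: 3 Ni²⁺(aq) + 2 Cr(s) → 3 Ni(s) + 2 Cr³⁺(aq); Q = [Cr³⁺]^2/[Ni²⁺]^3.
From E = E° − (0.0592/n) log Q: log Q = (E° − E)·n/0.0592 = (+0.51 − (+0.474))·6/0.0592 = 3.6486.
So 3·log[Ni²⁺] = 2·log(0.000424) − log Q = -6.7453 − (3.6486) = -10.3939; log[Ni²⁺] = -10.3939 / 3 = -3.4646; [Ni²⁺] = 10^(-3.4646) ≈ 0.00034 M.

0.00034 M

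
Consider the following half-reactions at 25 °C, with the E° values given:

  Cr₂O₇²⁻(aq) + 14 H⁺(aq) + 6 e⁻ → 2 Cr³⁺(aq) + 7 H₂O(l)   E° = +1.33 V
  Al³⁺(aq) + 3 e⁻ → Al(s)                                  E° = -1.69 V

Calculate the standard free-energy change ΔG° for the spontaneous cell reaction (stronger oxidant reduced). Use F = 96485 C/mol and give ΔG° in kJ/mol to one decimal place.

-1748.3 kJ/mol

Cr₂O₇²⁻/Cr³⁺ (E° = +1.33 V) is the cathode; Al³⁺/Al (E° = -1.69 V) is the anode, so E°cell = +3.02 V.
Balancing electrons gives n = 6 (lcm of 6 and 3).
ΔG° = −nFE° = −(6)(96485)(+3.02) = -1,748,308 J = -1748.3 kJ/mol.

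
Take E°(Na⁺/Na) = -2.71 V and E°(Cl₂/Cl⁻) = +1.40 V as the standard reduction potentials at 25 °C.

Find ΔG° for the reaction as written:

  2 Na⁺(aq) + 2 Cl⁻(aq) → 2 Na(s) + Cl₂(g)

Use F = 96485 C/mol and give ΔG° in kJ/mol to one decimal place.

+793.1 kJ/mol

As written, Na⁺/Na is reduced (cathode) and Cl₂/Cl⁻ is oxidised (anode), so E°cell = (-2.71) − (+1.40) = -4.11 V.
Balancing electrons gives n = 2.
ΔG° = −nFE° = −(2)(96485)(-4.11) = 793,107 J = +793.1 kJ/mol.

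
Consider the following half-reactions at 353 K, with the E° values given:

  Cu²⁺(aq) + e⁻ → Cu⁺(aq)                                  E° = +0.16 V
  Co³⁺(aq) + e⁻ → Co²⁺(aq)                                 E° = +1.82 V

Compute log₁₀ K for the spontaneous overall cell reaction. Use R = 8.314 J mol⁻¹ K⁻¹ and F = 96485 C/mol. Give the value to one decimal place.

23.7

Cathode: Co³⁺/Co²⁺; anode: Cu²⁺/Cu⁺. E°cell = (+1.82) − (+0.16) = +1.66 V, with n = 1.
ΔG° = −nFE° = −RT ln K, so ln K = nFE°/(RT) = (1)(96485)(+1.66) / ((8.314)(353)) = 54.574.
log₁₀ K = 54.574 / ln 10 = 23.7.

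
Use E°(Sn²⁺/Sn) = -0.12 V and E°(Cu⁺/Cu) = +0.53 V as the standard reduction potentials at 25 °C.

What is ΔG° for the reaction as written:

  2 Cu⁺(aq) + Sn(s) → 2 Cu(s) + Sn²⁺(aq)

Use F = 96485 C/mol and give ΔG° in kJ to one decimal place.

As written, Cu⁺/Cu is reduced (cathode) and Sn²⁺/Sn is oxidised (anode), so E°cell = (+0.53) − (-0.12) = +0.65 V.
Balancing electrons gives n = 2.
ΔG° = −nFE° = −(2)(96485)(+0.65) = -125,430 J = -125.4 kJ.

-125.4 kJ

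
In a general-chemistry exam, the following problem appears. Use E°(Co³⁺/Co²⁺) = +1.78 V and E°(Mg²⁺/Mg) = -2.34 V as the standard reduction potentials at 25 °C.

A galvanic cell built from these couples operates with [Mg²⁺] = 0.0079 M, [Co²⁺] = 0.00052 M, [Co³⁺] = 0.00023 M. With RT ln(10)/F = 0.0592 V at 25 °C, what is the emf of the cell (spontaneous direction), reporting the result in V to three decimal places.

Co³⁺/Co²⁺ is the cathode (higher E°), Mg²⁺/Mg the anode: E°cell = +1.78 − (-2.34) = +4.12 V, n = 2.
Overall: 2 Co³⁺(aq) + Mg(s) → 2 Co²⁺(aq) + Mg²⁺(aq)
Q = [Co²⁺]^2·[Mg²⁺] / ([Co³⁺]^2); log Q = -1.394.
E = E° − (0.0592/n) log Q = +4.12 − (0.0592/2)(-1.394) = +4.161 V.

+4.161 V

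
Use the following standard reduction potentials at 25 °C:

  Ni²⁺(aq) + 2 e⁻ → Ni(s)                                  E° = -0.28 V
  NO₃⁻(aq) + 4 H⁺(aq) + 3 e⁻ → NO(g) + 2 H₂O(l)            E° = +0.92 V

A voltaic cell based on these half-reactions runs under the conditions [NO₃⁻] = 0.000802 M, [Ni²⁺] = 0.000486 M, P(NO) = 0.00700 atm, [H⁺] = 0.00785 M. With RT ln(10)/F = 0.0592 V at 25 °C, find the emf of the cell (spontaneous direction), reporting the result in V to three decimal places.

NO₃⁻/NO is the cathode (higher E°), Ni²⁺/Ni the anode: E°cell = +0.92 − (-0.28) = +1.20 V, n = 6.
Overall: 2 NO₃⁻(aq) + 8 H⁺(aq) + 3 Ni(s) → 2 NO(g) + 4 H₂O(l) + 3 Ni²⁺(aq)
Q = P(NO)^2·[Ni²⁺]^3 / ([NO₃⁻]^2·[H⁺]^8); log Q = 8.783.
E = E° − (0.0592/n) log Q = +1.20 − (0.0592/6)(8.783) = +1.113 V.

+1.113 V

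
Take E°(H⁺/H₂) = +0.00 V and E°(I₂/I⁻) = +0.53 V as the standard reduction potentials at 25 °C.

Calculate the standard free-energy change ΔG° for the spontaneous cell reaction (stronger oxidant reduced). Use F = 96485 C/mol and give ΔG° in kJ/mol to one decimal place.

I₂/I⁻ (E° = +0.53 V) is the cathode; H⁺/H₂ (E° = +0.00 V) is the anode, so E°cell = +0.53 V.
Balancing electrons gives n = 2 (lcm of 2 and 2).
ΔG° = −nFE° = −(2)(96485)(+0.53) = -102,274 J = -102.3 kJ/mol.

-102.3 kJ/mol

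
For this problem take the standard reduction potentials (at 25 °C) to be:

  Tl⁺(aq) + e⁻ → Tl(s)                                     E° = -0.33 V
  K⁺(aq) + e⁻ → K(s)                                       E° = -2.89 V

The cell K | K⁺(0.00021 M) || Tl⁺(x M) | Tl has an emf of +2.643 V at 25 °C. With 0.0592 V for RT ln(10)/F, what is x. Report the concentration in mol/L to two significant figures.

Tl⁺/Tl is the cathode, K⁺/K the anode: E°cell = +2.56 V, n = 1.
Overall reaction: Tl⁺(aq) + K(s) → Tl(s) + K⁺(aq); Q = [K⁺]^1/[Tl⁺]^1.
From E = E° − (0.0592/n) log Q: log Q = (E° − E)·n/0.0592 = (+2.56 − (+2.643))·1/0.0592 = -1.4020.
So 1·log[Tl⁺] = 1·log(0.00021) − log Q = -3.6778 − (-1.4020) = -2.2758; [Tl⁺] = 10^(-2.2758) ≈ 0.0053 M.

0.0053 M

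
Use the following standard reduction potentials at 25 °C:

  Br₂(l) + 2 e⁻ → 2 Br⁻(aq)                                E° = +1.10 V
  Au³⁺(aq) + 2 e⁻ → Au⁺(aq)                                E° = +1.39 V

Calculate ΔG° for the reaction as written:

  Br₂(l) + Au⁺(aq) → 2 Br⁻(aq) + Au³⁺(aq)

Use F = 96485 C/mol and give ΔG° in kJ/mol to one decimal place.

+56.0 kJ/mol

As written, Br₂/Br⁻ is reduced (cathode) and Au³⁺/Au⁺ is oxidised (anode), so E°cell = (+1.10) − (+1.39) = -0.29 V.
Balancing electrons gives n = 2.
ΔG° = −nFE° = −(2)(96485)(-0.29) = 55,961 J = +56.0 kJ/mol.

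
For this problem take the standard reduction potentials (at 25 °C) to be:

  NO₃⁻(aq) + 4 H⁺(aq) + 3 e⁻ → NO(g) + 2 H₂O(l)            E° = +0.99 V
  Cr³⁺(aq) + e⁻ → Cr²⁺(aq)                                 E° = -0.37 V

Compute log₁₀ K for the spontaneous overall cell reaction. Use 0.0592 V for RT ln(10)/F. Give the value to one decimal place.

68.9

Cathode: NO₃⁻/NO; anode: Cr³⁺/Cr²⁺. E°cell = +1.36 V, n = 3.
log K = nE°cell / 0.0592 = (3)(+1.36) / 0.0592 = 68.9.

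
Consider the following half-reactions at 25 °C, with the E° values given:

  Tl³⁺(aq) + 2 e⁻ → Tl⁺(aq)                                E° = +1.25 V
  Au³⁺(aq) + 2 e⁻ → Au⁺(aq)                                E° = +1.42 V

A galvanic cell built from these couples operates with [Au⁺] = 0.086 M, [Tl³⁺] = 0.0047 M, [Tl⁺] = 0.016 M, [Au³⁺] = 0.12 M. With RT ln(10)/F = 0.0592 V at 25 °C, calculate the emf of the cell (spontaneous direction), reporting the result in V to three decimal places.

+0.190 V

Au³⁺/Au⁺ is the cathode (higher E°), Tl³⁺/Tl⁺ the anode: E°cell = +1.42 − (+1.25) = +0.17 V, n = 2.
Overall: Au³⁺(aq) + Tl⁺(aq) → Au⁺(aq) + Tl³⁺(aq)
Q = [Au⁺]·[Tl³⁺] / ([Au³⁺]·[Tl⁺]); log Q = -0.677.
E = E° − (0.0592/n) log Q = +0.17 − (0.0592/2)(-0.677) = +0.190 V.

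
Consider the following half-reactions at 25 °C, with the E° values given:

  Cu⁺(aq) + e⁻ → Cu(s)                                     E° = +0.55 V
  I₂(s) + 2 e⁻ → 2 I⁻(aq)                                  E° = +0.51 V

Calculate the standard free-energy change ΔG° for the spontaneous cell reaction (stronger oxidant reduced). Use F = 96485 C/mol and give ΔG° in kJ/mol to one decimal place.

Cu⁺/Cu (E° = +0.55 V) is the cathode; I₂/I⁻ (E° = +0.51 V) is the anode, so E°cell = +0.04 V.
Balancing electrons gives n = 2 (lcm of 1 and 2).
ΔG° = −nFE° = −(2)(96485)(+0.04) = -7,719 J = -7.7 kJ/mol.

-7.7 kJ/mol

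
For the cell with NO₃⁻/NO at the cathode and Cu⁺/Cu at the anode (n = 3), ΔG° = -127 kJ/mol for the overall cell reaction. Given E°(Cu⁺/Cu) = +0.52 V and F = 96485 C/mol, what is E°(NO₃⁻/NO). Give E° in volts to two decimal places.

E°cell = −ΔG°/(nF) = −(-127×10³)/((3)(96485)) = +0.439 V.
Since NO₃⁻/NO is the cathode and Cu⁺/Cu the anode, E°cell = E°(NO₃⁻/NO) − E°(Cu⁺/Cu).
So E°(NO₃⁻/NO) = E°cell + E°(Cu⁺/Cu) = +0.439 + (+0.52) = +0.96 V.

+0.96 V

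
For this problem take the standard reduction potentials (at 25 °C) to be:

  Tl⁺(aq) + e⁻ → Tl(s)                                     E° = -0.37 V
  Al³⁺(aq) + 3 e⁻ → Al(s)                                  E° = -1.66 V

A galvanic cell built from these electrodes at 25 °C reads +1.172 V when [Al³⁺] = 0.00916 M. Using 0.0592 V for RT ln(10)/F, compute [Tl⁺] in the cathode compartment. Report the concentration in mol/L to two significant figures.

Tl⁺/Tl is the cathode, Al³⁺/Al the anode: E°cell = +1.29 V, n = 3.
Overall reaction: 3 Tl⁺(aq) + Al(s) → 3 Tl(s) + Al³⁺(aq); Q = [Al³⁺]^1/[Tl⁺]^3.
From E = E° − (0.0592/n) log Q: log Q = (E° − E)·n/0.0592 = (+1.29 − (+1.172))·3/0.0592 = 5.9797.
So 3·log[Tl⁺] = 1·log(0.00916) − log Q = -2.0381 − (5.9797) = -8.0178; log[Tl⁺] = -8.0178 / 3 = -2.6726; [Tl⁺] = 10^(-2.6726) ≈ 0.0021 M.

0.0021 M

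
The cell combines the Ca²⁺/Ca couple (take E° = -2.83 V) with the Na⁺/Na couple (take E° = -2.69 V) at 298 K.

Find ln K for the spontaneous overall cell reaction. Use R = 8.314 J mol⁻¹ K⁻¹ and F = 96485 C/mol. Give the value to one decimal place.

Cathode: Na⁺/Na; anode: Ca²⁺/Ca. E°cell = (-2.69) − (-2.83) = +0.14 V, with n = 2.
ΔG° = −nFE° = −RT ln K, so ln K = nFE°/(RT) = (2)(96485)(+0.14) / ((8.314)(298)) = 10.904.

10.9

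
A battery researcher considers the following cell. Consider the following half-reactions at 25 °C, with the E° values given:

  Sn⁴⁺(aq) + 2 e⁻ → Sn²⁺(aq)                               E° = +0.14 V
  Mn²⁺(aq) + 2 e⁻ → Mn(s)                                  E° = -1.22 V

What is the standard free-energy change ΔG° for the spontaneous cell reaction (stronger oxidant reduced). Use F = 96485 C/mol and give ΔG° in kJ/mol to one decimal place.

Sn⁴⁺/Sn²⁺ (E° = +0.14 V) is the cathode; Mn²⁺/Mn (E° = -1.22 V) is the anode, so E°cell = +1.36 V.
Balancing electrons gives n = 2 (lcm of 2 and 2).
ΔG° = −nFE° = −(2)(96485)(+1.36) = -262,439 J = -262.4 kJ/mol.

-262.4 kJ/mol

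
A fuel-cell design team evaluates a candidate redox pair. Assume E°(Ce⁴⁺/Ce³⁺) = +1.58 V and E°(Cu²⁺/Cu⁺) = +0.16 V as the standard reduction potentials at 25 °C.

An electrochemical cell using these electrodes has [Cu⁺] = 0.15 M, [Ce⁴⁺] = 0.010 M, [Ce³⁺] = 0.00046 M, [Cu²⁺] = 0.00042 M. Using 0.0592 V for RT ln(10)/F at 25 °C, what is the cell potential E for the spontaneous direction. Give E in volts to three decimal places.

+1.650 V

Ce⁴⁺/Ce³⁺ is the cathode (higher E°), Cu²⁺/Cu⁺ the anode: E°cell = +1.58 − (+0.16) = +1.42 V, n = 1.
Overall: Ce⁴⁺(aq) + Cu⁺(aq) → Ce³⁺(aq) + Cu²⁺(aq)
Q = [Ce³⁺]·[Cu²⁺] / ([Ce⁴⁺]·[Cu⁺]); log Q = -3.890.
E = E° − (0.0592/n) log Q = +1.42 − (0.0592/1)(-3.890) = +1.650 V.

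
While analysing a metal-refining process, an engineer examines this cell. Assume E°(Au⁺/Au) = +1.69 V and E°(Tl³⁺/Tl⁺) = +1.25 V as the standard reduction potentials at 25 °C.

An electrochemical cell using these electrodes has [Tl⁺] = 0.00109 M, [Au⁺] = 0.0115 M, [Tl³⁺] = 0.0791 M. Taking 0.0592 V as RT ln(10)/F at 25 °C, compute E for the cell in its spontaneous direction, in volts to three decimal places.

Au⁺/Au is the cathode (higher E°), Tl³⁺/Tl⁺ the anode: E°cell = +1.69 − (+1.25) = +0.44 V, n = 2.
Overall: 2 Au⁺(aq) + Tl⁺(aq) → 2 Au(s) + Tl³⁺(aq)
Q = [Tl³⁺] / ([Au⁺]^2·[Tl⁺]); log Q = 5.739.
E = E° − (0.0592/n) log Q = +0.44 − (0.0592/2)(5.739) = +0.270 V.

+0.270 V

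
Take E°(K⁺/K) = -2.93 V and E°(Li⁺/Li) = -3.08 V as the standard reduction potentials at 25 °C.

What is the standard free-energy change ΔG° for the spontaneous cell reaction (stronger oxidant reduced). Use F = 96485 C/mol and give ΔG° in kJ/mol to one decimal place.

-14.5 kJ/mol

K⁺/K (E° = -2.93 V) is the cathode; Li⁺/Li (E° = -3.08 V) is the anode, so E°cell = +0.15 V.
Balancing electrons gives n = 1 (lcm of 1 and 1).
ΔG° = −nFE° = −(1)(96485)(+0.15) = -14,473 J = -14.5 kJ/mol.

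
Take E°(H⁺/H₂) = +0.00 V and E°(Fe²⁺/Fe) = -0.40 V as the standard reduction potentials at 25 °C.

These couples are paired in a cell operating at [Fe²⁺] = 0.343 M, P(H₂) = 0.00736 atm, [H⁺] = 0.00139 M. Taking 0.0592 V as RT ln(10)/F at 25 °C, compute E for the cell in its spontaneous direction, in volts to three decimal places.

+0.308 V

H⁺/H₂ is the cathode (higher E°), Fe²⁺/Fe the anode: E°cell = +0.00 − (-0.40) = +0.40 V, n = 2.
Overall: 2 H⁺(aq) + Fe(s) → H₂(g) + Fe²⁺(aq)
Q = P(H₂)·[Fe²⁺] / ([H⁺]^2); log Q = 3.116.
E = E° − (0.0592/n) log Q = +0.40 − (0.0592/2)(3.116) = +0.308 V.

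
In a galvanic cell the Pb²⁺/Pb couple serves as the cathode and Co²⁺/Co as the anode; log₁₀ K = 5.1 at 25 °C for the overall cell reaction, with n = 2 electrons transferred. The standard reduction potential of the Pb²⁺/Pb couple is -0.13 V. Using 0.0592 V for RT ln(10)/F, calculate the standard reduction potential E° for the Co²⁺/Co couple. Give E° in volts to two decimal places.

-0.28 V

E°cell = (0.0592/n)·log K = (0.0592/2)(5.1) = +0.151 V.
Since Pb²⁺/Pb is the cathode and Co²⁺/Co the anode, E°cell = E°(Pb²⁺/Pb) − E°(Co²⁺/Co).
So E°(Co²⁺/Co) = E°(Pb²⁺/Pb) − E°cell = (-0.13) − (+0.151) = -0.28 V.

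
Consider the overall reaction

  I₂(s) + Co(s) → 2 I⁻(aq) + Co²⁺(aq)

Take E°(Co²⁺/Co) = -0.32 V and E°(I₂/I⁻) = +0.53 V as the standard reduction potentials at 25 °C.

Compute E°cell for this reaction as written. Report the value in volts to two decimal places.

The I₂/I⁻ couple has the higher reduction potential, so it is the cathode; Co²⁺/Co is oxidised at the anode.
E°cell = E°(cathode) − E°(anode) = (+0.53) − (-0.32) = +0.85 V.
Since E°cell > 0, the reaction is spontaneous under standard conditions.

+0.85 V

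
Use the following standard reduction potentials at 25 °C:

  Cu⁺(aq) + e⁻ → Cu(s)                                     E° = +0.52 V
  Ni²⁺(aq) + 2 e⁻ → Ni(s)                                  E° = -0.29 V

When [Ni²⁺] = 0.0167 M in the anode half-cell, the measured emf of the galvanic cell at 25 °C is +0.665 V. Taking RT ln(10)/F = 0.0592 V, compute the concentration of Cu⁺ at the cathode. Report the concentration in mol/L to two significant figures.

0.00046 M

Cu⁺/Cu is the cathode, Ni²⁺/Ni the anode: E°cell = +0.81 V, n = 2.
Overall reaction: 2 Cu⁺(aq) + Ni(s) → 2 Cu(s) + Ni²⁺(aq); Q = [Ni²⁺]^1/[Cu⁺]^2.
From E = E° − (0.0592/n) log Q: log Q = (E° − E)·n/0.0592 = (+0.81 − (+0.665))·2/0.0592 = 4.8986.
So 2·log[Cu⁺] = 1·log(0.0167) − log Q = -1.7773 − (4.8986) = -6.6759; log[Cu⁺] = -6.6759 / 2 = -3.3380; [Cu⁺] = 10^(-3.3380) ≈ 0.00046 M.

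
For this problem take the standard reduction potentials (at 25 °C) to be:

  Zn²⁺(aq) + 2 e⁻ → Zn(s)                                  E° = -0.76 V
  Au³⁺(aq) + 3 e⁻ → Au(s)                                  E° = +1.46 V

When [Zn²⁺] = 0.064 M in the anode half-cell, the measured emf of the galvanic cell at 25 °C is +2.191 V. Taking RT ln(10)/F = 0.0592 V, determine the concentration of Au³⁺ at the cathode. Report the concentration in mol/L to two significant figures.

Au³⁺/Au is the cathode, Zn²⁺/Zn the anode: E°cell = +2.22 V, n = 6.
Overall reaction: 2 Au³⁺(aq) + 3 Zn(s) → 2 Au(s) + 3 Zn²⁺(aq); Q = [Zn²⁺]^3/[Au³⁺]^2.
From E = E° − (0.0592/n) log Q: log Q = (E° − E)·n/0.0592 = (+2.22 − (+2.191))·6/0.0592 = 2.9392.
So 2·log[Au³⁺] = 3·log(0.064) − log Q = -3.5815 − (2.9392) = -6.5207; log[Au³⁺] = -6.5207 / 2 = -3.2603; [Au³⁺] = 10^(-3.2603) ≈ 0.00055 M.

0.00055 M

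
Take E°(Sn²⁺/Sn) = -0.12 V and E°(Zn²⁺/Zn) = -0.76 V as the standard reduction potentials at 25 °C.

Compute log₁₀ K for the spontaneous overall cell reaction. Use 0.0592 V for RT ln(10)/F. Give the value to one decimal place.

21.6

Cathode: Sn²⁺/Sn; anode: Zn²⁺/Zn. E°cell = +0.64 V, n = 2.
log K = nE°cell / 0.0592 = (2)(+0.64) / 0.0592 = 21.6.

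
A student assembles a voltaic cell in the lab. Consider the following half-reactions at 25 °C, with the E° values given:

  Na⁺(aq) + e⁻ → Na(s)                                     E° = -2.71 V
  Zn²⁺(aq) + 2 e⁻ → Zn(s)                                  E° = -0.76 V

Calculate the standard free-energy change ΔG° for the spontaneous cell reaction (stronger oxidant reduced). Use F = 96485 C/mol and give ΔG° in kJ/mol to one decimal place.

-376.3 kJ/mol

Zn²⁺/Zn (E° = -0.76 V) is the cathode; Na⁺/Na (E° = -2.71 V) is the anode, so E°cell = +1.95 V.
Balancing electrons gives n = 2 (lcm of 2 and 1).
ΔG° = −nFE° = −(2)(96485)(+1.95) = -376,292 J = -376.3 kJ/mol.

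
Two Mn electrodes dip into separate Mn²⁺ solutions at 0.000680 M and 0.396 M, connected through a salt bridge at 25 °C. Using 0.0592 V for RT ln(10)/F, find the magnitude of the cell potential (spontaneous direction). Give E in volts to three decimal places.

For a concentration cell E°cell = 0. The 0.396 M side is the cathode (reduction is favoured where [Mn²⁺] is higher).
With n = 2, E = −(0.0592/2) log([Mn²⁺]ₐₙ/[Mn²⁺]꜀ₐₜ) = −(0.0592/2) log(0.00068/0.396) = −(0.0592/2)(-2.765) = +0.082 V.

+0.082 V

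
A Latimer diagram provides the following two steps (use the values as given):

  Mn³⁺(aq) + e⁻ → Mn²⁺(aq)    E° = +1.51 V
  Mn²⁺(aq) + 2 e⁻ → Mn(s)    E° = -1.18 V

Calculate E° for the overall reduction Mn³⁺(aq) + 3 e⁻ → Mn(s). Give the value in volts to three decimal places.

-0.283 V

Standard free energies of sequential steps add: ΔG°₃ = ΔG°₁ + ΔG°₂, so n₃E°₃ = n₁E°₁ + n₂E°₂.
E°₃ = (1×+1.51 + 2×-1.18) / 3 = (-0.850) / 3 = -0.283 V.
Simply averaging or adding the two E° values would be wrong; the electron-weighted sum is required.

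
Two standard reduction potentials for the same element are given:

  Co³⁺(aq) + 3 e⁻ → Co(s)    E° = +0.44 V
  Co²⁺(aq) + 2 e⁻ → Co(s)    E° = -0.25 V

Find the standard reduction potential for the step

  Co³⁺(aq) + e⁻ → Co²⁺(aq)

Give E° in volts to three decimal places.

+1.820 V

Sequential free energies add, so n₃E°₃ = n₁E°₁ + n₂E°₂.
With n₃ = 3, and the known step contributing 2×(-0.25) V, the unknown satisfies 1·E° = 3×(+0.44) − 2×(-0.25) = +1.820.
E° = +1.820 / 1 = +1.820 V.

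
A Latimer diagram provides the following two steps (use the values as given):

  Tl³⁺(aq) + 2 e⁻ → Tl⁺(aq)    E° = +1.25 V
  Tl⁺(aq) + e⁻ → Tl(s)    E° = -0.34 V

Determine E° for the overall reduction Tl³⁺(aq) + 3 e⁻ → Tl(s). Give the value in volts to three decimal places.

Adding the free-energy changes (−nFE°) of the two steps gives −n₃FE°₃ = −n₁FE°₁ − n₂FE°₂.
E°₃ = (2×+1.25 + 1×-0.34) / 3 = (+2.160) / 3 = +0.720 V.
Simply averaging or adding the two E° values would be wrong; the electron-weighted sum is required.

+0.720 V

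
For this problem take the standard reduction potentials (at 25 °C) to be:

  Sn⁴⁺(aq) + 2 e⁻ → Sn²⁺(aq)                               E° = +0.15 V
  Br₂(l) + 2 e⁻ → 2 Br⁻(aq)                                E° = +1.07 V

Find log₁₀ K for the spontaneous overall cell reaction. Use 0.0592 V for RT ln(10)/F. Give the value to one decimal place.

31.1

Cathode: Br₂/Br⁻; anode: Sn⁴⁺/Sn²⁺. E°cell = +0.92 V, n = 2.
log K = nE°cell / 0.0592 = (2)(+0.92) / 0.0592 = 31.1.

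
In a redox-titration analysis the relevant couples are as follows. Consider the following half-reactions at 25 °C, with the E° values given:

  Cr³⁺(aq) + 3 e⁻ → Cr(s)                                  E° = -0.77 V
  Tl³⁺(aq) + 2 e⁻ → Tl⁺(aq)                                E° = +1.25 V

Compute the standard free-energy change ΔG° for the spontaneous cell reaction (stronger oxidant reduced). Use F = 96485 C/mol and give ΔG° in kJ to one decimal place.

-1169.4 kJ

Tl³⁺/Tl⁺ (E° = +1.25 V) is the cathode; Cr³⁺/Cr (E° = -0.77 V) is the anode, so E°cell = +2.02 V.
Balancing electrons gives n = 6 (lcm of 2 and 3).
ΔG° = −nFE° = −(6)(96485)(+2.02) = -1,169,398 J = -1169.4 kJ.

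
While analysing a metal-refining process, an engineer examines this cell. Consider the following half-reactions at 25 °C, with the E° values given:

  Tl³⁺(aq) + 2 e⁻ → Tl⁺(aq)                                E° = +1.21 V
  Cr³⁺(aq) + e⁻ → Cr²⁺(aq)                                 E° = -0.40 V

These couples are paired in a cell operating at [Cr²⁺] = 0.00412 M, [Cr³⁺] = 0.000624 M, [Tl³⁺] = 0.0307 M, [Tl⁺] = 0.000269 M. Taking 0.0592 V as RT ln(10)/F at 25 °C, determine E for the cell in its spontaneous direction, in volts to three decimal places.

Tl³⁺/Tl⁺ is the cathode (higher E°), Cr³⁺/Cr²⁺ the anode: E°cell = +1.21 − (-0.40) = +1.61 V, n = 2.
Overall: Tl³⁺(aq) + 2 Cr²⁺(aq) → Tl⁺(aq) + 2 Cr³⁺(aq)
Q = [Tl⁺]·[Cr³⁺]^2 / ([Tl³⁺]·[Cr²⁺]^2); log Q = -3.697.
E = E° − (0.0592/n) log Q = +1.61 − (0.0592/2)(-3.697) = +1.719 V.

+1.719 V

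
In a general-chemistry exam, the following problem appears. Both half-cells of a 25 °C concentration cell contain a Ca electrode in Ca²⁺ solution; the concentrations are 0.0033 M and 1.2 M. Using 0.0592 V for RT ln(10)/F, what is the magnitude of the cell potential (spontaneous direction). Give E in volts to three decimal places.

+0.076 V

For a concentration cell E°cell = 0. The 1.2 M side is the cathode (reduction is favoured where [Ca²⁺] is higher).
With n = 2, E = −(0.0592/2) log([Ca²⁺]ₐₙ/[Ca²⁺]꜀ₐₜ) = −(0.0592/2) log(0.0033/1.2) = −(0.0592/2)(-2.561) = +0.076 V.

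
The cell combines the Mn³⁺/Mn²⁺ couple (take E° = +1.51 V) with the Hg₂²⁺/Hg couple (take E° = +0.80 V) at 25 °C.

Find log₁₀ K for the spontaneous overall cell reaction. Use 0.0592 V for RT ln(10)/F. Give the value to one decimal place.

24.0

Cathode: Mn³⁺/Mn²⁺; anode: Hg₂²⁺/Hg. E°cell = +0.71 V, n = 2.
log K = nE°cell / 0.0592 = (2)(+0.71) / 0.0592 = 24.0.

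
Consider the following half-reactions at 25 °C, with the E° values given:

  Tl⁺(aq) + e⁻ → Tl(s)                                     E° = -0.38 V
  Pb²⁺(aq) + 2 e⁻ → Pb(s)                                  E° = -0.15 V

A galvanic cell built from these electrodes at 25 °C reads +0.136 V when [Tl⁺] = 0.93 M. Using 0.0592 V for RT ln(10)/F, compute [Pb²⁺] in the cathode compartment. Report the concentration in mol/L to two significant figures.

Pb²⁺/Pb is the cathode, Tl⁺/Tl the anode: E°cell = +0.23 V, n = 2.
Overall reaction: Pb²⁺(aq) + 2 Tl(s) → Pb(s) + 2 Tl⁺(aq); Q = [Tl⁺]^2/[Pb²⁺]^1.
From E = E° − (0.0592/n) log Q: log Q = (E° − E)·n/0.0592 = (+0.23 − (+0.136))·2/0.0592 = 3.1757.
So 1·log[Pb²⁺] = 2·log(0.93) − log Q = -0.0630 − (3.1757) = -3.2387; [Pb²⁺] = 10^(-3.2387) ≈ 0.00058 M.

0.00058 M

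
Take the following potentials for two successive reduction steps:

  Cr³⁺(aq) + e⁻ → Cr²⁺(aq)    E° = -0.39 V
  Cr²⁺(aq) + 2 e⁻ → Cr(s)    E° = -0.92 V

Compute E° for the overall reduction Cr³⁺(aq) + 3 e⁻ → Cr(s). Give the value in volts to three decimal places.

-0.743 V

Since ΔG° = −nFE° is additive over sequential reductions, n₃E°₃ = n₁E°₁ + n₂E°₂.
E°₃ = (1×-0.39 + 2×-0.92) / 3 = (-2.230) / 3 = -0.743 V.
Simply averaging or adding the two E° values would be wrong; the electron-weighted sum is required.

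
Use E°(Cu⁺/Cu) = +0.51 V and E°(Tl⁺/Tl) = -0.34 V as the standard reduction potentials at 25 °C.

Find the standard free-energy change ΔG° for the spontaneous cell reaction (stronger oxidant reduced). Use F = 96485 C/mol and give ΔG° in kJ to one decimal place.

-82.0 kJ

Cu⁺/Cu (E° = +0.51 V) is the cathode; Tl⁺/Tl (E° = -0.34 V) is the anode, so E°cell = +0.85 V.
Balancing electrons gives n = 1 (lcm of 1 and 1).
ΔG° = −nFE° = −(1)(96485)(+0.85) = -82,012 J = -82.0 kJ.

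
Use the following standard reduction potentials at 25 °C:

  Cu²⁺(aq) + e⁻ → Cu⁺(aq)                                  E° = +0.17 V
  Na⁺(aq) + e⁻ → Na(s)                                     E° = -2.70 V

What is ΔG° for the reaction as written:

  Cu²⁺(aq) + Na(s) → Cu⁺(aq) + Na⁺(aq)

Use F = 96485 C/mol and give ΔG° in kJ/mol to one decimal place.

-276.9 kJ/mol

As written, Cu²⁺/Cu⁺ is reduced (cathode) and Na⁺/Na is oxidised (anode), so E°cell = (+0.17) − (-2.70) = +2.87 V.
Balancing electrons gives n = 1.
ΔG° = −nFE° = −(1)(96485)(+2.87) = -276,912 J = -276.9 kJ/mol.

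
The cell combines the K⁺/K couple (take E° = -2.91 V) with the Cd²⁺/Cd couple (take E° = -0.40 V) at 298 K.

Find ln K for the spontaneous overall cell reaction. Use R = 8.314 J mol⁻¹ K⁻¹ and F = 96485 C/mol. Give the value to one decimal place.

Cathode: Cd²⁺/Cd; anode: K⁺/K. E°cell = (-0.40) − (-2.91) = +2.51 V, with n = 2.
ΔG° = −nFE° = −RT ln K, so ln K = nFE°/(RT) = (2)(96485)(+2.51) / ((8.314)(298)) = 195.496.

195.5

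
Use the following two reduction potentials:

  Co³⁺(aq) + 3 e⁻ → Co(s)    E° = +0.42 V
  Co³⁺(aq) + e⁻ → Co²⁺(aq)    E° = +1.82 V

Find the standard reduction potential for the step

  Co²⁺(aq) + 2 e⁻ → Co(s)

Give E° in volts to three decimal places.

-0.280 V

Sequential free energies add, so n₃E°₃ = n₁E°₁ + n₂E°₂.
With n₃ = 3, and the known step contributing 1×(+1.82) V, the unknown satisfies 2·E° = 3×(+0.42) − 1×(+1.82) = -0.560.
E° = -0.560 / 2 = -0.280 V.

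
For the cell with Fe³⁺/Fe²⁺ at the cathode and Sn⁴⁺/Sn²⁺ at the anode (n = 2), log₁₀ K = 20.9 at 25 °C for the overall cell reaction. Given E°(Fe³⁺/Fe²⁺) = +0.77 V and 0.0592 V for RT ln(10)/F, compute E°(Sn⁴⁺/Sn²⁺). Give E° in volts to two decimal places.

E°cell = (0.0592/n)·log K = (0.0592/2)(20.9) = +0.619 V.
Since Fe³⁺/Fe²⁺ is the cathode and Sn⁴⁺/Sn²⁺ the anode, E°cell = E°(Fe³⁺/Fe²⁺) − E°(Sn⁴⁺/Sn²⁺).
So E°(Sn⁴⁺/Sn²⁺) = E°(Fe³⁺/Fe²⁺) − E°cell = (+0.77) − (+0.619) = +0.15 V.

+0.15 V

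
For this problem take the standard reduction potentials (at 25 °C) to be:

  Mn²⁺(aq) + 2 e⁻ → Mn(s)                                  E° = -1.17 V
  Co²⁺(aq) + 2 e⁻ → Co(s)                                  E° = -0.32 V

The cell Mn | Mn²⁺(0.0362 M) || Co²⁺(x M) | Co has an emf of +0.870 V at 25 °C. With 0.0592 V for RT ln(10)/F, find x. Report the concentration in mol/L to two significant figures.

0.17 M

Co²⁺/Co is the cathode, Mn²⁺/Mn the anode: E°cell = +0.85 V, n = 2.
Overall reaction: Co²⁺(aq) + Mn(s) → Co(s) + Mn²⁺(aq); Q = [Mn²⁺]^1/[Co²⁺]^1.
From E = E° − (0.0592/n) log Q: log Q = (E° − E)·n/0.0592 = (+0.85 − (+0.870))·2/0.0592 = -0.6757.
So 1·log[Co²⁺] = 1·log(0.0362) − log Q = -1.4413 − (-0.6757) = -0.7656; [Co²⁺] = 10^(-0.7656) ≈ 0.17 M.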